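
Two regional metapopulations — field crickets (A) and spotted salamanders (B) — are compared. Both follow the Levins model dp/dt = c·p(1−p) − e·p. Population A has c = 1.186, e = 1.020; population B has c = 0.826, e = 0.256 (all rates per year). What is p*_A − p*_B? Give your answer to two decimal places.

-0.55

A: p*_A = 1 − 1.020/1.186 = 0.1400.
B: p*_B = 1 − 0.256/0.826 = 0.6901.
p*_A − p*_B = 0.1400 − 0.6901 = -0.5501.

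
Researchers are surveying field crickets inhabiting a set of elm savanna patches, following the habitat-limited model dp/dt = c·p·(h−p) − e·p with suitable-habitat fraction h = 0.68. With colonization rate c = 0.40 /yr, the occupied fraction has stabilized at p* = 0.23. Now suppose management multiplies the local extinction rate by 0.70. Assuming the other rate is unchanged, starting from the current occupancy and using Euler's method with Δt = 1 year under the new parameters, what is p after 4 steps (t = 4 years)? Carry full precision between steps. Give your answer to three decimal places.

Balance c(h−p*) = e gives e = 0.40×(0.68 − 0.23000) = 0.18000.
Starting from p₀ = 0.23000; update p ← p + (dp/dt)·Δt with the new parameters.
  1  |  dp/dt·Δt = +0.012420  |  p_1 = 0.242420
  2  |  dp/dt·Δt = +0.011886  |  p_2 = 0.254306
  3  |  dp/dt·Δt = +0.011260  |  p_3 = 0.265566
  4  |  dp/dt·Δt = +0.010562  |  p_4 = 0.276129

0.276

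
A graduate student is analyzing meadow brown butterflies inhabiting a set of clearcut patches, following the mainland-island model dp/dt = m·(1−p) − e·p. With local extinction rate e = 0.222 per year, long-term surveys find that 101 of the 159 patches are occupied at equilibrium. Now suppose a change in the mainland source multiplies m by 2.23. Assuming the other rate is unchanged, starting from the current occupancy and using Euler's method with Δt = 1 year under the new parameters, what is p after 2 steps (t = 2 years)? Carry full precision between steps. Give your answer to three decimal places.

Observed p* = 101/159 = 0.63522.
Balance m(1−p*) = e·p* gives m = e·p*/(1−p*) = 0.222×0.63522/0.36478 = 0.38659.
Starting from p₀ = 0.63522; update p ← p + (dp/dt)·Δt with the new parameters.
step 1: Δp = +0.17345, p = 0.80867
step 2: Δp = -0.01459, p = 0.79409

0.794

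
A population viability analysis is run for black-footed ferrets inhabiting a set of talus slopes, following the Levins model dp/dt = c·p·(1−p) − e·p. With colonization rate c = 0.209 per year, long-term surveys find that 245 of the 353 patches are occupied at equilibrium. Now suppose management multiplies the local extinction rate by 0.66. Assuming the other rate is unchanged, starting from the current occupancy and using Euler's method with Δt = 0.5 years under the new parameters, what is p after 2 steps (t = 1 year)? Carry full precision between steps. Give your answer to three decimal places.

0.709

Observed p* = 245/353 = 0.69405.
Balance c(1−p*) = e gives e = 0.209×(1 − 0.69405) = 0.06394.
Starting from p₀ = 0.69405; update p ← p + (dp/dt)·Δt with the new parameters.
step 1: Δp = +0.00754, p = 0.70160
step 2: Δp = +0.00707, p = 0.70867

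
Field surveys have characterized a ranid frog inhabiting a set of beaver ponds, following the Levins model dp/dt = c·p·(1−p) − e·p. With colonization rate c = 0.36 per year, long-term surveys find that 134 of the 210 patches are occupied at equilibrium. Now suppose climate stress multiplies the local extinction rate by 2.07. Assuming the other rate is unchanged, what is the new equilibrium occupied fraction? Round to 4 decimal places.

0.2509

Observed p* = 134/210 = 0.63810.
Balance c(1−p*) = e gives e = 0.36×(1 − 0.63810) = 0.13028.
New p* = 1 − e/c = 1 − 0.26968/0.36000 = 0.25089.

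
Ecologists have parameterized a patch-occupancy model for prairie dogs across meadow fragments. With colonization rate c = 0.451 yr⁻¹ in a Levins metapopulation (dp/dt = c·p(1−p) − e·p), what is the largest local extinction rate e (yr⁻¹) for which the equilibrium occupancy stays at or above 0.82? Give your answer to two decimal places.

0.08

1 − e/c ≥ 0.82 ⇒ e ≤ c(1 − 0.82) = 0.451 × 0.1800.
e_max = 0.0812.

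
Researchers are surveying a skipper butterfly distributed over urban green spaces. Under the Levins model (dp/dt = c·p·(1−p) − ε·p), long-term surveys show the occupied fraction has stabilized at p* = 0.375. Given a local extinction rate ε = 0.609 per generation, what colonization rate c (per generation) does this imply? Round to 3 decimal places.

At equilibrium c(1−p*) = ε, so c = ε/(1−p*).
c = 0.609/(1 − 0.375) = 0.609/0.6250 = 0.9744.

0.974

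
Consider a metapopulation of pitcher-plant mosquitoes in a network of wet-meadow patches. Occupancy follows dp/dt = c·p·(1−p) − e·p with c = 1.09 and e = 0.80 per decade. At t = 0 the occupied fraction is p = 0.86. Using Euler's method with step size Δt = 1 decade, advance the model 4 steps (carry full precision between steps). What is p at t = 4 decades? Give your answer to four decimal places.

Update rule: p ← p + [c·p·(1−p) − e·p]·Δt with Δt = 1.
step 1: Δp = -0.55676, p = 0.30324
step 2: Δp = -0.01229, p = 0.29095
step 3: Δp = -0.00789, p = 0.28305
step 4: Δp = -0.00524, p = 0.27781

0.2778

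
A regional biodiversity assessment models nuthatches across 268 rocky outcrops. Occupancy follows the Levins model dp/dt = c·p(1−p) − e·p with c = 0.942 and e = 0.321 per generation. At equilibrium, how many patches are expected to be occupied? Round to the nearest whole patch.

177

p* = 1 − e/c = 1 − 0.321/0.942 = 0.6592.
Expected occupied patches = N × p* = 268 × 0.6592 = 176.68 ≈ 177.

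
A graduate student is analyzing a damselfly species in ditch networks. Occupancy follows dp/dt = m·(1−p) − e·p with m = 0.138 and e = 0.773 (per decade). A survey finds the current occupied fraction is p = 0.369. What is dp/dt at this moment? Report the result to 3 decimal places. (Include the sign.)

-0.198

Colonization term: m·(1−p) = 0.138×0.6310 = 0.08708.
Extinction term: e·p = 0.28524.
dp/dt = 0.08708 − 0.28524 = -0.19816.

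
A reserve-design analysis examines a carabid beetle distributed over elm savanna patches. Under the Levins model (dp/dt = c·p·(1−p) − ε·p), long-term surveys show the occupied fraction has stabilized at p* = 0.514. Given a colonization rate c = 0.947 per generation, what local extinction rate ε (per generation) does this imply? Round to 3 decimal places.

0.460

At equilibrium c(1−p*) = ε.
ε = 0.947 × (1 − 0.514) = 0.947 × 0.4860 = 0.4602.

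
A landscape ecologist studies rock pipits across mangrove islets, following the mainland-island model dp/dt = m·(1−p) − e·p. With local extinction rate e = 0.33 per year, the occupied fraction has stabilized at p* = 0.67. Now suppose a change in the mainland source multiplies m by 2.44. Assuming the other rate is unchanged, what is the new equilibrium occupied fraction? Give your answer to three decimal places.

Balance m(1−p*) = e·p* gives m = e·p*/(1−p*) = 0.33×0.67000/0.33000 = 0.67000.
New p* = m/(m+e) = 1.63480/(1.63480+0.33000) = 0.83204.

0.832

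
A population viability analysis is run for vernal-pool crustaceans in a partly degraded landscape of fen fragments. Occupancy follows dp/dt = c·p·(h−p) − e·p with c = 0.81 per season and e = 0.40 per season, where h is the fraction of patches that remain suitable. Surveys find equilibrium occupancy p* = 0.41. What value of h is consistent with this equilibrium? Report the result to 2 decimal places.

0.90

At equilibrium c(h−p*) = e, so h = p* + e/c.
h = 0.41 + 0.40/0.81 = 0.41 + 0.4938 = 0.9038.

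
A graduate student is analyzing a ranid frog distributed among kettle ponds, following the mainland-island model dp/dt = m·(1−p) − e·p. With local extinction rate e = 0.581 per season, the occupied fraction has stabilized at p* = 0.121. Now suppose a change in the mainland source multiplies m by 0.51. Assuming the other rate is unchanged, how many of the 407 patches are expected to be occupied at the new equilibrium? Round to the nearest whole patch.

27

Balance m(1−p*) = e·p* gives m = e·p*/(1−p*) = 0.581×0.12100/0.87900 = 0.07998.
New p* = m/(m+e) = 0.04079/(0.04079+0.58100) = 0.06560.
Expected occupied = 407 × 0.06560 = 26.70 ≈ 27.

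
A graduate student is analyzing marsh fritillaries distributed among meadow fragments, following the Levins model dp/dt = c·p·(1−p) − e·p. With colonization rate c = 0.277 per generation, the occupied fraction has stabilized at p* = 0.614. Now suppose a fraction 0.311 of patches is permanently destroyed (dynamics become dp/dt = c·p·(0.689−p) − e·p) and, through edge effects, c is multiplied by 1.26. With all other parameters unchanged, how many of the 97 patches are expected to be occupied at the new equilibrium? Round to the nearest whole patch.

Balance c(1−p*) = e gives e = 0.277×(1 − 0.61400) = 0.10692.
New p* = 0.689 − e/c = 0.689 − 0.10692/0.34902 = 0.38266.
Expected occupied = 97 × 0.38266 = 37.12 ≈ 37.

37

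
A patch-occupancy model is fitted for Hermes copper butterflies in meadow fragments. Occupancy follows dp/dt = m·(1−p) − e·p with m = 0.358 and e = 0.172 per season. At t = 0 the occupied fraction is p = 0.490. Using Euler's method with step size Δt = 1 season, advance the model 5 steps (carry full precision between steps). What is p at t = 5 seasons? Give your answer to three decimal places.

0.671

Update rule: p ← p + [m·(1−p) − e·p]·Δt with Δt = 1.
  1  |  dp/dt·Δt = +0.098300  |  p_1 = 0.588300
  2  |  dp/dt·Δt = +0.046201  |  p_2 = 0.634501
  3  |  dp/dt·Δt = +0.021714  |  p_3 = 0.656215
  4  |  dp/dt·Δt = +0.010206  |  p_4 = 0.666421
  5  |  dp/dt·Δt = +0.004797  |  p_5 = 0.671218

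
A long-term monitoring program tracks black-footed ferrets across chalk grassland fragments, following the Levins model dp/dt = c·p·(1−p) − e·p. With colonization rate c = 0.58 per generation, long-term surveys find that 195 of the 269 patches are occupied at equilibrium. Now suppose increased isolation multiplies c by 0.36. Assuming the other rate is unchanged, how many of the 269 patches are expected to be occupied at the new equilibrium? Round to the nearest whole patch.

63

Observed p* = 195/269 = 0.72491.
Balance c(1−p*) = e gives e = 0.58×(1 − 0.72491) = 0.15955.
New p* = 1 − e/c = 1 − 0.15955/0.20880 = 0.23587.
Expected occupied = 269 × 0.23587 = 63.45 ≈ 63.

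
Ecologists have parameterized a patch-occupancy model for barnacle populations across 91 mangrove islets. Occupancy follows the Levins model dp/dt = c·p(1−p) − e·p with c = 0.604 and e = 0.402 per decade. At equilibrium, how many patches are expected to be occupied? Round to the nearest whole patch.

p* = 1 − e/c = 1 − 0.402/0.604 = 0.3344.
Expected occupied patches = N × p* = 91 × 0.3344 = 30.43 ≈ 30.

30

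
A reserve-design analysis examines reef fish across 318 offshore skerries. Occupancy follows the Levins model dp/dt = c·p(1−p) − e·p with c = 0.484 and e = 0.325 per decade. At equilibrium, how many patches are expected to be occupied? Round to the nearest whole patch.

104

p* = 1 − e/c = 1 − 0.325/0.484 = 0.3285.
Expected occupied patches = N × p* = 318 × 0.3285 = 104.47 ≈ 104.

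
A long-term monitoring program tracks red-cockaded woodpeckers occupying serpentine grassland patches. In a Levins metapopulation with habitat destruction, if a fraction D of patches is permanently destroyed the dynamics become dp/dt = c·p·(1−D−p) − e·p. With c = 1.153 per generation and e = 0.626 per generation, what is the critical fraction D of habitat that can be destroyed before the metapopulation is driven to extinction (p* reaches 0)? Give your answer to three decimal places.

The nontrivial equilibrium is p* = (1−D) − e/c; extinction occurs when this hits zero.
So D_crit = 1 − e/c = 1 − 0.626/1.153 = 1 − 0.5429 = 0.4571.
Note this equals the original equilibrium occupancy — the Levins extinction-debt result.

0.457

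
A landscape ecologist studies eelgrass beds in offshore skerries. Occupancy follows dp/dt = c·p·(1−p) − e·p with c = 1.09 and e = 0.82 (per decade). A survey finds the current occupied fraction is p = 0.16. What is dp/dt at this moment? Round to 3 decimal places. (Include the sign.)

Colonization term: c·p·(1−p) = 1.09×0.16×0.8400 = 0.14650.
Extinction term: e·p = 0.13120.
dp/dt = 0.14650 − 0.13120 = 0.01530.

0.015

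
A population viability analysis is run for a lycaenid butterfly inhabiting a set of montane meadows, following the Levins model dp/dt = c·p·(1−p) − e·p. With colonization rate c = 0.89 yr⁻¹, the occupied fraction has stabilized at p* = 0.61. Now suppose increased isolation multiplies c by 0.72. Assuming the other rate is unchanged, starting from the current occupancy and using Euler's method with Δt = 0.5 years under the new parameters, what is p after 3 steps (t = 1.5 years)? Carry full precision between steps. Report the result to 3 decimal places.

0.540

Balance c(1−p*) = e gives e = 0.89×(1 − 0.61000) = 0.34710.
Starting from p₀ = 0.61000; update p ← p + (dp/dt)·Δt with the new parameters.
  1  |  dp/dt·Δt = -0.029642  |  p_1 = 0.580358
  2  |  dp/dt·Δt = -0.022690  |  p_2 = 0.557668
  3  |  dp/dt·Δt = -0.017749  |  p_3 = 0.539919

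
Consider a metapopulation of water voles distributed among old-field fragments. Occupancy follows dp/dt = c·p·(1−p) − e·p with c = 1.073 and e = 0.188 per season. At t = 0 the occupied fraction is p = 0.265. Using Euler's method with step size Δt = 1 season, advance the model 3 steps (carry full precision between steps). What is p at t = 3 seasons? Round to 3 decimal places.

0.749

Update rule: p ← p + [c·p·(1−p) − e·p]·Δt with Δt = 1.
p: 0.26500 → 0.42417  (Δp = +0.15917)
p: 0.42417 → 0.60651  (Δp = +0.18234)
p: 0.60651 → 0.74856  (Δp = +0.14205)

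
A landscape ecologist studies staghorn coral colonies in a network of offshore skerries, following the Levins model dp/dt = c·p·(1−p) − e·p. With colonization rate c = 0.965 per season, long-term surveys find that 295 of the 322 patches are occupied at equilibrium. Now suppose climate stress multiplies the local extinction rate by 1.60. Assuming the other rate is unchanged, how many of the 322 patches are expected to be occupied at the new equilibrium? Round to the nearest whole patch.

279

Observed p* = 295/322 = 0.91615.
Balance c(1−p*) = e gives e = 0.965×(1 − 0.91615) = 0.08092.
New p* = 1 − e/c = 1 − 0.12947/0.96500 = 0.86583.
Expected occupied = 322 × 0.86583 = 278.80 ≈ 279.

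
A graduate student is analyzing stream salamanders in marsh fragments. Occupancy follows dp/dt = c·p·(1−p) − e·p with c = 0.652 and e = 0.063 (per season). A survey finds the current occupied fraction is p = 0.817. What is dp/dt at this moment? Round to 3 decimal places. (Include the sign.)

0.046

Colonization term: c·p·(1−p) = 0.652×0.817×0.1830 = 0.09748.
Extinction term: e·p = 0.05147.
dp/dt = 0.09748 − 0.05147 = 0.04601.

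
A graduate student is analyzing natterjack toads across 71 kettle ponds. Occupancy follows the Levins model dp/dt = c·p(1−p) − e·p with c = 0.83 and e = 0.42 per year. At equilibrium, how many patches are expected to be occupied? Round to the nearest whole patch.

35

p* = 1 − e/c = 1 − 0.42/0.83 = 0.4940.
Expected occupied patches = N × p* = 71 × 0.4940 = 35.07 ≈ 35.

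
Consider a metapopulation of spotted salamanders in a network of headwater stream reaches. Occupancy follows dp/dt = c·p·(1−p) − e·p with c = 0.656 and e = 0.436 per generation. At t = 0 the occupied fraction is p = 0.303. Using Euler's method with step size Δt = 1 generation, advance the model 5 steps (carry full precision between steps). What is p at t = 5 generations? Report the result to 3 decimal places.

0.325

Update rule: p ← p + [c·p·(1−p) − e·p]·Δt with Δt = 1.
step 1: Δp = +0.00643, p = 0.30943
step 2: Δp = +0.00526, p = 0.31470
step 3: Δp = +0.00427, p = 0.31896
step 4: Δp = +0.00343, p = 0.32240
step 5: Δp = +0.00274, p = 0.32514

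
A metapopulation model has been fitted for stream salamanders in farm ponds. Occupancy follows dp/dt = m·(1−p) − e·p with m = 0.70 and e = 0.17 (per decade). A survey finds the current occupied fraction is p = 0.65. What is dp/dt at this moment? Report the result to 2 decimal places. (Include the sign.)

Colonization term: m·(1−p) = 0.70×0.3500 = 0.24500.
Extinction term: e·p = 0.11050.
dp/dt = 0.24500 − 0.11050 = 0.13450.

0.13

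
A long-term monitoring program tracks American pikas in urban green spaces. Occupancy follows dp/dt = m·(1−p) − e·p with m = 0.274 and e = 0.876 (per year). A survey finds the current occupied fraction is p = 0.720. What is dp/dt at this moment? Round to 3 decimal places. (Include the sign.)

Colonization term: m·(1−p) = 0.274×0.2800 = 0.07672.
Extinction term: e·p = 0.63072.
dp/dt = 0.07672 − 0.63072 = -0.55400.

-0.554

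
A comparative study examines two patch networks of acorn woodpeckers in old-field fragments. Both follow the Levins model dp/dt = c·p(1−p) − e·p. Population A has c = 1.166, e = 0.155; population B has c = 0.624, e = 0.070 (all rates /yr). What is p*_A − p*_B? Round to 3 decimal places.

-0.021

A: p*_A = 1 − 0.155/1.166 = 0.8671.
B: p*_B = 1 − 0.070/0.624 = 0.8878.
p*_A − p*_B = 0.8671 − 0.8878 = -0.0208.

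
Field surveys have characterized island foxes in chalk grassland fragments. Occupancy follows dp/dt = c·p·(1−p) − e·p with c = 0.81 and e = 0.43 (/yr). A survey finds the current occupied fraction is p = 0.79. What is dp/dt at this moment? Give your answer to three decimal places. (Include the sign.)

-0.205

Colonization term: c·p·(1−p) = 0.81×0.79×0.2100 = 0.13438.
Extinction term: e·p = 0.33970.
dp/dt = 0.13438 − 0.33970 = -0.20532.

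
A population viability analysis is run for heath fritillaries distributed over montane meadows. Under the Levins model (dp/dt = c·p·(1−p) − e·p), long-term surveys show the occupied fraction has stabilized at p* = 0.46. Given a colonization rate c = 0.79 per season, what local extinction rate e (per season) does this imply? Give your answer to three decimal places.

At equilibrium c(1−p*) = e.
e = 0.79 × (1 − 0.46) = 0.79 × 0.5400 = 0.4266.

0.427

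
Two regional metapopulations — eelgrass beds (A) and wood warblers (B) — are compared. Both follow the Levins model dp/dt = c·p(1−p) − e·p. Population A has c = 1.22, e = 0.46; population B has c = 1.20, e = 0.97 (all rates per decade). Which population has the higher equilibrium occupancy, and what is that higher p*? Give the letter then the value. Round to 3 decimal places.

A: p*_A = 1 − 0.46/1.22 = 0.6230.
B: p*_B = 1 − 0.97/1.20 = 0.1917.
A is higher at 0.6230.

A, 0.623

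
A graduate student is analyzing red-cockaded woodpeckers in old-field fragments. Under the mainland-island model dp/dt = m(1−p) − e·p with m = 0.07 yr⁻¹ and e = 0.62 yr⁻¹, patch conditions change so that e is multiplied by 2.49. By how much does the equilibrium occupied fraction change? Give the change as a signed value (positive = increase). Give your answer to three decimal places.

-0.058

Before: p* = 0.07/(0.07+0.62) = 0.1014.
After: m = 0.07, e = 1.5438; p* = 0.07/1.6138 = 0.0434.
Δp* = 0.0434 − 0.1014 = -0.0581.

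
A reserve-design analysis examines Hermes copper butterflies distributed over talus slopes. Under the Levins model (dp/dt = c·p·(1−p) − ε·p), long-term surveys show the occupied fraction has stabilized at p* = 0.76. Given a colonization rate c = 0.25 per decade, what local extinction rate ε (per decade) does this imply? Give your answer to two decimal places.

0.06

At equilibrium c(1−p*) = ε.
ε = 0.25 × (1 − 0.76) = 0.25 × 0.2400 = 0.0600.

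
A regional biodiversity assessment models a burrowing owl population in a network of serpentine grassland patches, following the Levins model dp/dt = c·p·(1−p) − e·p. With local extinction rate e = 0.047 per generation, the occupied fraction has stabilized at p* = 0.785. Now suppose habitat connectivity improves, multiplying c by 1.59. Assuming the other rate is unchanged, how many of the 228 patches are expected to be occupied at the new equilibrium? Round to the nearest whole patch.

197

Balance c(1−p*) = e gives c = e/(1 − 0.78500) = 0.047/0.21500 = 0.21860.
New p* = 1 − e/c = 1 − 0.04700/0.34757 = 0.86478.
Expected occupied = 228 × 0.86478 = 197.17 ≈ 197.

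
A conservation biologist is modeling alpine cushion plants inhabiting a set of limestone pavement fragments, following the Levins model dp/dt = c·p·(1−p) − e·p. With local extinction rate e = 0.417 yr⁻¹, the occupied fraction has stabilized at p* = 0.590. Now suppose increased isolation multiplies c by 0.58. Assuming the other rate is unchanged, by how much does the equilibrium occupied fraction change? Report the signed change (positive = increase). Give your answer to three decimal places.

-0.297

Balance c(1−p*) = e gives c = e/(1 − 0.59000) = 0.417/0.41000 = 1.01707.
New p* = 1 − e/c = 1 − 0.41700/0.58990 = 0.29310.
Δp* = 0.29310 − 0.59000 = -0.29690.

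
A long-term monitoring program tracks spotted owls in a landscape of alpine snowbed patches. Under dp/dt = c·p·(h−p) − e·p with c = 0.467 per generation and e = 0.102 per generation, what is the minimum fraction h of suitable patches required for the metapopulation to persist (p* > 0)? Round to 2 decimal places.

0.22

p* = h − e/c is positive only when h > e/c.
h_min = e/c = 0.102/0.467 = 0.2184.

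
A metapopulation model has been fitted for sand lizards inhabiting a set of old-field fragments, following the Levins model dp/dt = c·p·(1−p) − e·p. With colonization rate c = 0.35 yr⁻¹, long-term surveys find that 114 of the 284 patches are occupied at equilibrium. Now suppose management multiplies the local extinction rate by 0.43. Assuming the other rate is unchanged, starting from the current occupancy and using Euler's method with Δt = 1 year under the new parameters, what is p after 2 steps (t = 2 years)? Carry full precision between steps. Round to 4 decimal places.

0.4955

Observed p* = 114/284 = 0.40141.
Balance c(1−p*) = e gives e = 0.35×(1 − 0.40141) = 0.20951.
Starting from p₀ = 0.40141; update p ← p + (dp/dt)·Δt with the new parameters.
t = 1: p = 0.40141 + (+0.04794) = 0.44934
t = 2: p = 0.44934 + (+0.04612) = 0.49547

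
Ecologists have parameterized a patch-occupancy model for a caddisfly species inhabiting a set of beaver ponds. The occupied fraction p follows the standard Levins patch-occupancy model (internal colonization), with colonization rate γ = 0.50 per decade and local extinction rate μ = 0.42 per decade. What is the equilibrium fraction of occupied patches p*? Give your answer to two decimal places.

Setting dp/dt = 0 and dividing through by p* gives γ·(1−p*) = μ.
So p* = 1 − μ/γ = 1 − 0.42/0.50 = 1 − 0.8400 = 0.1600.

0.16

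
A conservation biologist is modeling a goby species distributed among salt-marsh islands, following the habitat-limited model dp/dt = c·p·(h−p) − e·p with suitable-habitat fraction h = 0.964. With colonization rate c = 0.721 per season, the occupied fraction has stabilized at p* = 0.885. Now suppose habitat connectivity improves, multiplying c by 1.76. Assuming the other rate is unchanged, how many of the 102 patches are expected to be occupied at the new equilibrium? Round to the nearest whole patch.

Balance c(h−p*) = e gives e = 0.721×(0.964 − 0.88500) = 0.05696.
New p* = 0.964 − e/c = 0.964 − 0.05696/1.26896 = 0.91911.
Expected occupied = 102 × 0.91911 = 93.75 ≈ 94.

94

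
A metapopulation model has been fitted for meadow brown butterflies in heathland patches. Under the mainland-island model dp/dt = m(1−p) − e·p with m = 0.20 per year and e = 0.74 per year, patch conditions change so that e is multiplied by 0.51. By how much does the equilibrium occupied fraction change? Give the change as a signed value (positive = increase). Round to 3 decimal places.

0.134

Before: p* = 0.20/(0.20+0.74) = 0.2128.
After: m = 0.2, e = 0.3774; p* = 0.2/0.5774 = 0.3464.
Δp* = 0.3464 − 0.2128 = +0.1336.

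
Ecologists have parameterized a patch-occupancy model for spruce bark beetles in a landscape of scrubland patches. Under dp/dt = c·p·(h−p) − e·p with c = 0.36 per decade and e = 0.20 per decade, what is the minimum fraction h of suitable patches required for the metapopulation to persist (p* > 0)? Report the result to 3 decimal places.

0.556

p* = h − e/c is positive only when h > e/c.
h_min = e/c = 0.20/0.36 = 0.5556.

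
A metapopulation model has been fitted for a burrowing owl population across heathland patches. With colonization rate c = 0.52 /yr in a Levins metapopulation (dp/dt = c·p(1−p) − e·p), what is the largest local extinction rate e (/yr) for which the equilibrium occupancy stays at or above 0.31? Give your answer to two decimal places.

0.36

1 − e/c ≥ 0.31 ⇒ e ≤ c(1 − 0.31) = 0.52 × 0.6900.
e_max = 0.3588.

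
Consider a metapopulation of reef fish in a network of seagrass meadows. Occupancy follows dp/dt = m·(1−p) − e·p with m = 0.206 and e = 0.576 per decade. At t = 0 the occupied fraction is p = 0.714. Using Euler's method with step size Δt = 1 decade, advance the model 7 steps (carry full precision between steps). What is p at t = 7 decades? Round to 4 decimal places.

Update rule: p ← p + [m·(1−p) − e·p]·Δt with Δt = 1.
step 1: Δp = -0.35235, p = 0.36165
step 2: Δp = -0.07681, p = 0.28484
step 3: Δp = -0.01674, p = 0.26810
step 4: Δp = -0.00365, p = 0.26444
step 5: Δp = -0.00080, p = 0.26365
step 6: Δp = -0.00017, p = 0.26348
step 7: Δp = -0.00004, p = 0.26344

0.2634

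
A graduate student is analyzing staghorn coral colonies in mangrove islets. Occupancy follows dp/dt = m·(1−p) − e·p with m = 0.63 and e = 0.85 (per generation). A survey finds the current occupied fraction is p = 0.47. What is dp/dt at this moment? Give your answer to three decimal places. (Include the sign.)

-0.066

Colonization term: m·(1−p) = 0.63×0.5300 = 0.33390.
Extinction term: e·p = 0.39950.
dp/dt = 0.33390 − 0.39950 = -0.06560.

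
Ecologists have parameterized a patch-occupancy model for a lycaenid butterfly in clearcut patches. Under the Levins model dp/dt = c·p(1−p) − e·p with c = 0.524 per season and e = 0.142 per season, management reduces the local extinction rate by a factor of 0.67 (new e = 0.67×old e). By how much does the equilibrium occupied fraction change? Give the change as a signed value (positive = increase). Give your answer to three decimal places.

Before: p* = 1 − 0.142/0.524 = 0.7290.
After the change, c = 0.524, e = 0.09514, so p* = 1 − 0.09514/0.524 = 0.8184.
Δp* = 0.8184 − 0.7290 = +0.0894.

0.089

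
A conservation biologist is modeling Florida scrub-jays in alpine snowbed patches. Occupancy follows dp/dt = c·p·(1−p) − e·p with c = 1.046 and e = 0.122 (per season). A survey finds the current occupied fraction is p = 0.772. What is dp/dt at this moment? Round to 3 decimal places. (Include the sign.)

Colonization term: c·p·(1−p) = 1.046×0.772×0.2280 = 0.18411.
Extinction term: e·p = 0.09418.
dp/dt = 0.18411 − 0.09418 = 0.08993.

0.090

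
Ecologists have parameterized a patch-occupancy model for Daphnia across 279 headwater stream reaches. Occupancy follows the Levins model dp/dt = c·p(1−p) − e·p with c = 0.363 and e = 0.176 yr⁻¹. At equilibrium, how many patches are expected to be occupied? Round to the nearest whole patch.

p* = 1 − e/c = 1 − 0.176/0.363 = 0.5152.
Expected occupied patches = N × p* = 279 × 0.5152 = 143.73 ≈ 144.

144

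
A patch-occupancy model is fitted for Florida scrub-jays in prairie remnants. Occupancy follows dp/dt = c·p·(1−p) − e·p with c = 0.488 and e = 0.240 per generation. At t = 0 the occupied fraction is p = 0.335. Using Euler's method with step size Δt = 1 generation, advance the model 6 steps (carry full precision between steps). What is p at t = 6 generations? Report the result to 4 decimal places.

Update rule: p ← p + [c·p·(1−p) − e·p]·Δt with Δt = 1.
p: 0.33500 → 0.36331  (Δp = +0.02831)
p: 0.36331 → 0.38900  (Δp = +0.02569)
p: 0.38900 → 0.41163  (Δp = +0.02263)
p: 0.41163 → 0.43103  (Δp = +0.01940)
p: 0.43103 → 0.44726  (Δp = +0.01623)
p: 0.44726 → 0.46056  (Δp = +0.01330)

0.4606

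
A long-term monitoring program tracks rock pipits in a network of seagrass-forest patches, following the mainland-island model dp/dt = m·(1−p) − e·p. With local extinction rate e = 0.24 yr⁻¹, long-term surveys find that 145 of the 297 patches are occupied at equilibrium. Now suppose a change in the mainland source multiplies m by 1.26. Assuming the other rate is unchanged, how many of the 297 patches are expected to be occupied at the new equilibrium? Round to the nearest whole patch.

162

Observed p* = 145/297 = 0.48822.
Balance m(1−p*) = e·p* gives m = e·p*/(1−p*) = 0.24×0.48822/0.51178 = 0.22895.
New p* = m/(m+e) = 0.28848/(0.28848+0.24000) = 0.54587.
Expected occupied = 297 × 0.54587 = 162.12 ≈ 162.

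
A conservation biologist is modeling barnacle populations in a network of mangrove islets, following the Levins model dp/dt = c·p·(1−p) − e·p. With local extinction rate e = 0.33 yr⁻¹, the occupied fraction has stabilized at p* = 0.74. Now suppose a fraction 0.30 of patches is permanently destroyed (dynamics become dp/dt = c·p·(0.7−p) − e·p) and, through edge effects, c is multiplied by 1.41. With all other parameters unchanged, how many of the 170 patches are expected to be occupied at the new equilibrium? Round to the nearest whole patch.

Balance c(1−p*) = e gives c = e/(1 − 0.74000) = 0.33/0.26000 = 1.26923.
New p* = 0.7 − e/c = 0.7 − 0.33000/1.78961 = 0.51560.
Expected occupied = 170 × 0.51560 = 87.65 ≈ 88.

88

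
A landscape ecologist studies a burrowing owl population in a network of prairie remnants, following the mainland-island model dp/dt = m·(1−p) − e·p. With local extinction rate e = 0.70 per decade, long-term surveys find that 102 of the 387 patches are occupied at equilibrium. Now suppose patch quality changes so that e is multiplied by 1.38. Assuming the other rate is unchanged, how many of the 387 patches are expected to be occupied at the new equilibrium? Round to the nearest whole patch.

80

Observed p* = 102/387 = 0.26357.
Balance m(1−p*) = e·p* gives m = e·p*/(1−p*) = 0.70×0.26357/0.73643 = 0.25053.
New p* = m/(m+e) = 0.25053/(0.25053+0.96600) = 0.20594.
Expected occupied = 387 × 0.20594 = 79.70 ≈ 80.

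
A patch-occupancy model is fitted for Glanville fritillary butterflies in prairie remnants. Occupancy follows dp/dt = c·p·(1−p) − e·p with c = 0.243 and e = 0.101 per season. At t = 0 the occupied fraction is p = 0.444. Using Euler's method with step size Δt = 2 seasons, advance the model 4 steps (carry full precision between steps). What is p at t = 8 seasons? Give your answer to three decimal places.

0.536

Update rule: p ← p + [c·p·(1−p) − e·p]·Δt with Δt = 2.
p: 0.44400 → 0.47429  (Δp = +0.03029)
p: 0.47429 → 0.49966  (Δp = +0.02537)
p: 0.49966 → 0.52023  (Δp = +0.02057)
p: 0.52023 → 0.53644  (Δp = +0.01621)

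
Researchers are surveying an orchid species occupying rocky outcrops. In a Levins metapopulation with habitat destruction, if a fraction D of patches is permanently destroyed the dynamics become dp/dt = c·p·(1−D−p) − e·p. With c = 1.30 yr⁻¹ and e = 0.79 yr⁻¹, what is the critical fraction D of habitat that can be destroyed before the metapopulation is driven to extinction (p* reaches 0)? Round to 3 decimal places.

The nontrivial equilibrium is p* = (1−D) − e/c; extinction occurs when this hits zero.
So D_crit = 1 − e/c = 1 − 0.79/1.30 = 1 − 0.6077 = 0.3923.
This equals the undisturbed p*, a classic result of Lande's extension.

0.392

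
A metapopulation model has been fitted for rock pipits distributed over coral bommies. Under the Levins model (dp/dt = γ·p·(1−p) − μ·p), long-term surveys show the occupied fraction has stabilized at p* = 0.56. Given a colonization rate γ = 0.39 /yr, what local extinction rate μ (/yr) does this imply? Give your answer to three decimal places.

0.172

At equilibrium γ(1−p*) = μ.
μ = 0.39 × (1 − 0.56) = 0.39 × 0.4400 = 0.1716.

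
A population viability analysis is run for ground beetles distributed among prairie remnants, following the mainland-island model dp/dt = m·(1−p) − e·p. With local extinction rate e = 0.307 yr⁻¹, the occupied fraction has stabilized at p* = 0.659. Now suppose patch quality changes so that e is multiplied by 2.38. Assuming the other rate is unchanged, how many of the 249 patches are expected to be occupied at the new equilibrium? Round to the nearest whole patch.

112

Balance m(1−p*) = e·p* gives m = e·p*/(1−p*) = 0.307×0.65900/0.34100 = 0.59329.
New p* = m/(m+e) = 0.59329/(0.59329+0.73066) = 0.44812.
Expected occupied = 249 × 0.44812 = 111.58 ≈ 112.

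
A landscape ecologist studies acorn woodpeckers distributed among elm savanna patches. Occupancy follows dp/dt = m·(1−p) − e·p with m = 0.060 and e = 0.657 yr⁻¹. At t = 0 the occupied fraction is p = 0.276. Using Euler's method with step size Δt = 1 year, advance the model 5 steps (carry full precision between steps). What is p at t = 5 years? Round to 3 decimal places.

Update rule: p ← p + [m·(1−p) − e·p]·Δt with Δt = 1.
step 1: Δp = -0.13789, p = 0.13811
step 2: Δp = -0.03902, p = 0.09908
step 3: Δp = -0.01104, p = 0.08804
step 4: Δp = -0.00313, p = 0.08492
step 5: Δp = -0.00088, p = 0.08403

0.084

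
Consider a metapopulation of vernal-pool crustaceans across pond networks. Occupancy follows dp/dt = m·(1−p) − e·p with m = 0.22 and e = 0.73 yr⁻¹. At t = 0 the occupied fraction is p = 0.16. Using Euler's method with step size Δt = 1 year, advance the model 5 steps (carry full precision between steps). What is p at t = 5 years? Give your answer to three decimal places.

0.232

Update rule: p ← p + [m·(1−p) − e·p]·Δt with Δt = 1.
  1  |  dp/dt·Δt = +0.068000  |  p_1 = 0.228000
  2  |  dp/dt·Δt = +0.003400  |  p_2 = 0.231400
  3  |  dp/dt·Δt = +0.000170  |  p_3 = 0.231570
  4  |  dp/dt·Δt = +0.000008  |  p_4 = 0.231578
  5  |  dp/dt·Δt = +0.000000  |  p_5 = 0.231579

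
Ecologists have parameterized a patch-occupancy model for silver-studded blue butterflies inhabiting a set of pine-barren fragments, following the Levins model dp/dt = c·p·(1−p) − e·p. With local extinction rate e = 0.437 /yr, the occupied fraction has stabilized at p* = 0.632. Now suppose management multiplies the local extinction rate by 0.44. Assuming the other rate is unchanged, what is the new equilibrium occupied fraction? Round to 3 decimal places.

0.838

Balance c(1−p*) = e gives c = e/(1 − 0.63200) = 0.437/0.36800 = 1.18750.
New p* = 1 − e/c = 1 − 0.19228/1.18750 = 0.83808.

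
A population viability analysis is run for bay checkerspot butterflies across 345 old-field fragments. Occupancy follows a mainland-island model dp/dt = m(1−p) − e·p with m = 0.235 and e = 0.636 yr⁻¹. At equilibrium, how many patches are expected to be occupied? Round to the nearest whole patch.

93

p* = m/(m+e) = 0.235/0.8710 = 0.2698.
Expected occupied patches = N × p* = 345 × 0.2698 = 93.08 ≈ 93.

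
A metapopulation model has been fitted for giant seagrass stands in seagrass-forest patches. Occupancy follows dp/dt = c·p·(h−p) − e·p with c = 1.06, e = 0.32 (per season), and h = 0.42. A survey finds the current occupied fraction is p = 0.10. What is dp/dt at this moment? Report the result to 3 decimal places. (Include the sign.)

0.002

Colonization term: c·p·(h−p) = 1.06×0.10×0.3200 = 0.03392.
Extinction term: e·p = 0.03200.
dp/dt = 0.03392 − 0.03200 = 0.00192.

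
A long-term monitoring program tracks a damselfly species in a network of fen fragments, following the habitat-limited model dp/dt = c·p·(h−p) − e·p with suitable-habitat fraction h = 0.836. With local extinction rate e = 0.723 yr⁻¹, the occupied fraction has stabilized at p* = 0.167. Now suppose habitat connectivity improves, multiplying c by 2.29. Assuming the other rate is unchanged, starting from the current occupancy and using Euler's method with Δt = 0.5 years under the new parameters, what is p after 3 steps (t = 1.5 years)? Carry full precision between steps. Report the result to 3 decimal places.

0.422

Balance c(h−p*) = e gives c = e/(0.836 − 0.16700) = 0.723/0.66900 = 1.08072.
Starting from p₀ = 0.16700; update p ← p + (dp/dt)·Δt with the new parameters.
p: 0.16700 → 0.24488  (Δp = +0.07788)
p: 0.24488 → 0.33547  (Δp = +0.09060)
p: 0.33547 → 0.42198  (Δp = +0.08651)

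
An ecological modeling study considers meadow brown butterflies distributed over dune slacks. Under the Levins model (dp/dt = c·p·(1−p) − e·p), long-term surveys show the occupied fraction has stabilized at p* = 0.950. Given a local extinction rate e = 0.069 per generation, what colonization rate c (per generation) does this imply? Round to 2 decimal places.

1.38

At equilibrium c(1−p*) = e, so c = e/(1−p*).
c = 0.069/(1 − 0.950) = 0.069/0.0500 = 1.3800.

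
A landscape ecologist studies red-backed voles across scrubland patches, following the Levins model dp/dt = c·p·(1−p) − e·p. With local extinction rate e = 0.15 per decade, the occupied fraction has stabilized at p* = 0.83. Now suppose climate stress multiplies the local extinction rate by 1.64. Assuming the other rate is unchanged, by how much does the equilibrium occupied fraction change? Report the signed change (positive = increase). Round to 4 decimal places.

Balance c(1−p*) = e gives c = e/(1 − 0.83000) = 0.15/0.17000 = 0.88235.
New p* = 1 − e/c = 1 − 0.24600/0.88235 = 0.72120.
Δp* = 0.72120 − 0.83000 = -0.10880.

-0.1088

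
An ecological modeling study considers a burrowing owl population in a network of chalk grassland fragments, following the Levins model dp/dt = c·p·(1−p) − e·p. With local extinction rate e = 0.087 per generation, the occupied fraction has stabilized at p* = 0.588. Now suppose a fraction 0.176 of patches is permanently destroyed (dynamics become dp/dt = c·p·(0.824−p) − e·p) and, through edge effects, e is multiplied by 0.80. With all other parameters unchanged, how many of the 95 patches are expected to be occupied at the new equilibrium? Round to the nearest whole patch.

47

Balance c(1−p*) = e gives c = e/(1 − 0.58800) = 0.087/0.41200 = 0.21117.
New p* = 0.824 − e/c = 0.824 − 0.06960/0.21117 = 0.49441.
Expected occupied = 95 × 0.49441 = 46.97 ≈ 47.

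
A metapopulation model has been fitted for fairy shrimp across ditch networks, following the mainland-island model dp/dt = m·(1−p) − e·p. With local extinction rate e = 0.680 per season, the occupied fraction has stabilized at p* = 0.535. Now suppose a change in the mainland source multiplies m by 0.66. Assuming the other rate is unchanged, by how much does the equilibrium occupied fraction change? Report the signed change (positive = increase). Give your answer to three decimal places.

-0.103

Balance m(1−p*) = e·p* gives m = e·p*/(1−p*) = 0.680×0.53500/0.46500 = 0.78237.
New p* = m/(m+e) = 0.51636/(0.51636+0.68000) = 0.43161.
Δp* = 0.43161 − 0.53500 = -0.10339.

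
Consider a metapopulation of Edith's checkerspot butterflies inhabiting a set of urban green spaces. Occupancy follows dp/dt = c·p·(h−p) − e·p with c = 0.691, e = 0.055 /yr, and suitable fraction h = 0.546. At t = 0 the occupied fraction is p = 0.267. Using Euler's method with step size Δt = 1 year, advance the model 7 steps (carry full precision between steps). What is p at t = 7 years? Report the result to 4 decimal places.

Update rule: p ← p + [c·p·(h−p) − e·p]·Δt with Δt = 1.
  1  |  dp/dt·Δt = +0.036790  |  p_1 = 0.303790
  2  |  dp/dt·Δt = +0.034136  |  p_2 = 0.337926
  3  |  dp/dt·Δt = +0.030001  |  p_3 = 0.367927
  4  |  dp/dt·Δt = +0.025037  |  p_4 = 0.392963
  5  |  dp/dt·Δt = +0.019942  |  p_5 = 0.412906
  6  |  dp/dt·Δt = +0.015264  |  p_6 = 0.428170
  7  |  dp/dt·Δt = +0.011312  |  p_7 = 0.439483

0.4395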